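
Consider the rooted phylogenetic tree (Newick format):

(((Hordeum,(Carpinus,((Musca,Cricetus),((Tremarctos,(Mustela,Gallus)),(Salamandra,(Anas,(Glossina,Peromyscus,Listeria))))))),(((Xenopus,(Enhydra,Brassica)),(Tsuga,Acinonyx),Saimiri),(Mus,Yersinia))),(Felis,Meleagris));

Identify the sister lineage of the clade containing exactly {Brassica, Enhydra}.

Xenopus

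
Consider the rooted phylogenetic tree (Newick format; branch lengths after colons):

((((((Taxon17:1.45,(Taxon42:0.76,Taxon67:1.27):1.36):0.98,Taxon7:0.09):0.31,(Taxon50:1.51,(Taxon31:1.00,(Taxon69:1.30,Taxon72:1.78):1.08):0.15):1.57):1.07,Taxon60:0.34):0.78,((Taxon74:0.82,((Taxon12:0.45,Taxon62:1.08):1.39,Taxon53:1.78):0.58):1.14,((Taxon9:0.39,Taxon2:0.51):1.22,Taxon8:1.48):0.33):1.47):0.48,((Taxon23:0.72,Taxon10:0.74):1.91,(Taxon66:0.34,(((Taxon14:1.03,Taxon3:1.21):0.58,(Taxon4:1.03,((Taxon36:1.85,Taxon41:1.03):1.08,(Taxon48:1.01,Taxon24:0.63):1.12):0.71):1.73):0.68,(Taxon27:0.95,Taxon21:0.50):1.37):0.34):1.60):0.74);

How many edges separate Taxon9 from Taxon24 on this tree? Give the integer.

13

The MRCA of Taxon9 and Taxon24 is the root of the tree.
From Taxon9 up to that node: 5 branches. From Taxon24 up to the same node: 8 branches. Total: 5 + 8 = 13.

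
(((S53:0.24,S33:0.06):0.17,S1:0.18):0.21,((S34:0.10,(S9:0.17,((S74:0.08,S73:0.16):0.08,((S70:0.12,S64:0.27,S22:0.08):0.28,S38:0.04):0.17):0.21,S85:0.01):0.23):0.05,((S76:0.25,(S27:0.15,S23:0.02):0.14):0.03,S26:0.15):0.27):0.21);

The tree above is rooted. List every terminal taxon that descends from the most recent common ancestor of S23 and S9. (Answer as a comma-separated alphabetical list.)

S22, S23, S26, S27, S34, S38, S64, S70, S73, S74, S76, S85, S9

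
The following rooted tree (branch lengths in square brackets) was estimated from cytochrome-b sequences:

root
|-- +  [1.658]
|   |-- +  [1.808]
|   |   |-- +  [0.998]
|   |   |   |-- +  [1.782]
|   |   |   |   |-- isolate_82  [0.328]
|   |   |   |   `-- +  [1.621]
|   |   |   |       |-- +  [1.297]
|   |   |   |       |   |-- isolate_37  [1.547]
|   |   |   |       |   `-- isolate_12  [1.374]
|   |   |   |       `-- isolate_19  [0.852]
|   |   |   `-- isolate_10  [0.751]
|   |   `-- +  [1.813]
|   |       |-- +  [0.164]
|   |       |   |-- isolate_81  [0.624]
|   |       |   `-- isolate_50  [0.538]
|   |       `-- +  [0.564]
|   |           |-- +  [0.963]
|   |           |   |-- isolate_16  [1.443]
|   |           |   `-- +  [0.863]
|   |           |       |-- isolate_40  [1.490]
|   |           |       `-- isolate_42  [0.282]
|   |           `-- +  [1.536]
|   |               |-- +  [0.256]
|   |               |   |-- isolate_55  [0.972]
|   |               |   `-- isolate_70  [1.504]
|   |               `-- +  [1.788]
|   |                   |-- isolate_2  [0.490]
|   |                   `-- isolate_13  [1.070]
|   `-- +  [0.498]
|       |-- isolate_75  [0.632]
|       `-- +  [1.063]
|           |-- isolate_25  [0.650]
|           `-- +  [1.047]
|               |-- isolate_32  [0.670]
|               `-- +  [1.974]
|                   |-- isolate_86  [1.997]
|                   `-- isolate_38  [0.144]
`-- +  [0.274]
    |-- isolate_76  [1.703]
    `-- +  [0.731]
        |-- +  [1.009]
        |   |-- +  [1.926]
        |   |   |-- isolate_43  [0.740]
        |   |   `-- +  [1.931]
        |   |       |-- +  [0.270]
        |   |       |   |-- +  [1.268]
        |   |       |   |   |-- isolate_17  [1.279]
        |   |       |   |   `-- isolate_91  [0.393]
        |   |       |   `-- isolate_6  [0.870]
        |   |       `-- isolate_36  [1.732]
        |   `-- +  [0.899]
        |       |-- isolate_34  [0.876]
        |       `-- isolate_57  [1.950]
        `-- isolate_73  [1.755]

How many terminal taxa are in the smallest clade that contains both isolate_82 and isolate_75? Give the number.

19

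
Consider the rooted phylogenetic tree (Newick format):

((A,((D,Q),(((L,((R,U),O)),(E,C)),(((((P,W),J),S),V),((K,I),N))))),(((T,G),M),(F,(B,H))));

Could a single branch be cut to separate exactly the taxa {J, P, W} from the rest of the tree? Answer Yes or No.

Yes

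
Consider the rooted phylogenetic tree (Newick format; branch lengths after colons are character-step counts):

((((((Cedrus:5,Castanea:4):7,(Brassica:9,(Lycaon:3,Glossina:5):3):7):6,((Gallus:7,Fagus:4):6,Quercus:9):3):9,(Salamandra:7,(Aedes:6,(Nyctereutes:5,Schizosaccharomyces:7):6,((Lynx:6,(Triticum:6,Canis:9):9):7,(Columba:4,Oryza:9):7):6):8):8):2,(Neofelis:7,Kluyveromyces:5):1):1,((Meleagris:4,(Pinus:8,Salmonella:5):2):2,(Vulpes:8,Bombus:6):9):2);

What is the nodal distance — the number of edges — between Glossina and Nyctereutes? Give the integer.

9

The MRCA of Glossina and Nyctereutes is the node subtending ((((Cedrus,Castanea),(Brassica,(Lycaon,Glossina))),((Gallus,Fagus),Quercus)),(Salamandra,(Aedes,(Nyctereutes,Schizosaccharomyces),((Lynx,(Triticum,Canis)),(Columba,Oryza))))).
From Glossina up to that node: 5 branches. From Nyctereutes up to the same node: 4 branches. Total: 5 + 4 = 9.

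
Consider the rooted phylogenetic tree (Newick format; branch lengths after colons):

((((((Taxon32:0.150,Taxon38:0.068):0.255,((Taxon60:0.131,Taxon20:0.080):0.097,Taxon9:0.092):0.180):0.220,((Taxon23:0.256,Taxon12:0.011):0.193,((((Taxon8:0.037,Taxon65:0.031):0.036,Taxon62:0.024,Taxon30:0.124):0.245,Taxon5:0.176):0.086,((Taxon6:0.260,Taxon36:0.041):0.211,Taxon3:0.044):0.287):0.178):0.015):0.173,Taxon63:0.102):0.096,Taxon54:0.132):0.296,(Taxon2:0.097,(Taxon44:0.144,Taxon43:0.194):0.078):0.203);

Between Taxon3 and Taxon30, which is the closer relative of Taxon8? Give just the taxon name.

Taxon30

The MRCA of Taxon8 and Taxon30 subtends ((Taxon8,Taxon65),Taxon62,Taxon30) (4 taxa).
The MRCA of Taxon8 and Taxon3 subtends ((((Taxon8,Taxon65),Taxon62,Taxon30),Taxon5),((Taxon6,Taxon36),Taxon3)) (8 taxa).
The first is nested inside the second, so Taxon8 shares a more recent common ancestor with Taxon30.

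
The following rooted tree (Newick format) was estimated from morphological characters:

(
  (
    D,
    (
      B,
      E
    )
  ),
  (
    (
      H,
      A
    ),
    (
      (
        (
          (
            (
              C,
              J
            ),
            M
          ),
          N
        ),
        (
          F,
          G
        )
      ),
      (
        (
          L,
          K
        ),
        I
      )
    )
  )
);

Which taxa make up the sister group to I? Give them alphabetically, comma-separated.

K, L

I attaches to the tree at the node subtending ((L,K),I).
The other lineage descending from that same node — the sister group — is (L,K); its 2 tips in alphabetical order are the answer.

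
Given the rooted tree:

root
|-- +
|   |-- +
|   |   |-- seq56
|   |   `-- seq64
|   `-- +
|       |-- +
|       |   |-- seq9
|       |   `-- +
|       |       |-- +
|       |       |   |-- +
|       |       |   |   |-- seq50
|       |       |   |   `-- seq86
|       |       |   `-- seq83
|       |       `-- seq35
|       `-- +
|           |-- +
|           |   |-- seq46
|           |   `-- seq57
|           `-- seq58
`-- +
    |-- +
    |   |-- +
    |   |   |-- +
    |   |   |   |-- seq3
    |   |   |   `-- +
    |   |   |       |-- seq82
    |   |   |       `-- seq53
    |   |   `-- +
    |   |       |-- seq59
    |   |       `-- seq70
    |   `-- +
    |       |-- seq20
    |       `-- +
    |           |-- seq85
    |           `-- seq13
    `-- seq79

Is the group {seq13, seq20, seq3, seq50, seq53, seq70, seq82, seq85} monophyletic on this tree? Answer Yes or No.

No

The MRCA of the listed taxa is the root, so the smallest clade containing them is the whole tree.
That clade also contains seq35, seq46, seq56, seq57, seq58, seq59, seq64, seq79, seq83, seq86, seq9, which are not in the proposed group, so the group is not monophyletic.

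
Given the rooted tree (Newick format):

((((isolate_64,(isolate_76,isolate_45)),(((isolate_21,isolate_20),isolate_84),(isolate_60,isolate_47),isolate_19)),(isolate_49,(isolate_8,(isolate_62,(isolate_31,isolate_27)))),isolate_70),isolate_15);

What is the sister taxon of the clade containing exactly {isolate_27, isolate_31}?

The clade containing exactly {isolate_27, isolate_31} attaches to the tree at the node subtending (isolate_62,(isolate_31,isolate_27)).
The other lineage descending from that same node — the sister group — is the single tip isolate_62.

isolate_62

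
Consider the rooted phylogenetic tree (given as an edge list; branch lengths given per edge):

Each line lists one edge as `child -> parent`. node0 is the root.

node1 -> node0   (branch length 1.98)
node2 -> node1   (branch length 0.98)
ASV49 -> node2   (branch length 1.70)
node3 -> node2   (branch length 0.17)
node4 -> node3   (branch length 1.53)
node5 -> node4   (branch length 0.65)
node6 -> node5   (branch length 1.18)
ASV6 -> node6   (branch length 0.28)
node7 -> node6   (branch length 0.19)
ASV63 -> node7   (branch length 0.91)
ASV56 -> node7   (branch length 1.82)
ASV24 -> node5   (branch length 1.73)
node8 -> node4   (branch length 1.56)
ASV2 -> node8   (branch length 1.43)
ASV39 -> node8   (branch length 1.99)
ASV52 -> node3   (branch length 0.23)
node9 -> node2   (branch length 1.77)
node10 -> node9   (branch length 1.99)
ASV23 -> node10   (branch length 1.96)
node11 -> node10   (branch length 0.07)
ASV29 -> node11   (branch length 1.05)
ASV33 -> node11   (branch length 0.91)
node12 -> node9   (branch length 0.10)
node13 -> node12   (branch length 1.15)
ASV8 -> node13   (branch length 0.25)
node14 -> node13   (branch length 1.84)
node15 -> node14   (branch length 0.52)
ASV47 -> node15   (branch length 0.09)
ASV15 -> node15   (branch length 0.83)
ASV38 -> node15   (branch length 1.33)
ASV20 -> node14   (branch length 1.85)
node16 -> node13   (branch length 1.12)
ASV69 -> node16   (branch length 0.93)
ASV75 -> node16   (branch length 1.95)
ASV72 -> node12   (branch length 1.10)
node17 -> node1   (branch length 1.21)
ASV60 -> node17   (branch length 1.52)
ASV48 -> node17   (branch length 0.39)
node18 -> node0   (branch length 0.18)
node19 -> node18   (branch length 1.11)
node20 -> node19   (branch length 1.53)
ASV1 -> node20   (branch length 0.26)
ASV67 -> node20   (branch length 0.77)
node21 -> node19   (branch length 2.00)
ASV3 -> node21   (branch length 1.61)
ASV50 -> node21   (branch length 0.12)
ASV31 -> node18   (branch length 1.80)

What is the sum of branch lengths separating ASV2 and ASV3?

The path runs ASV2 → … → MRCA → … → ASV3; the MRCA is the root of the tree.
Branch lengths along that path: 1.43 + 1.56 + 1.53 + 0.17 + 0.98 + 1.98 + 0.18 + 1.11 + 2.00 + 1.61 = 12.55.

12.55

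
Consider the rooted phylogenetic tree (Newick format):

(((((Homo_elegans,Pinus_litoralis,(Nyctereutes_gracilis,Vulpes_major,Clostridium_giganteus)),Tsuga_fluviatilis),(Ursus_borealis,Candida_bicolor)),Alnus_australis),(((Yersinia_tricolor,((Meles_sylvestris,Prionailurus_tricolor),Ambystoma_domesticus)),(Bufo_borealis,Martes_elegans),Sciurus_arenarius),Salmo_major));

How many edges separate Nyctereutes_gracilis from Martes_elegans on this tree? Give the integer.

The MRCA of Nyctereutes_gracilis and Martes_elegans is the root of the tree.
From Nyctereutes_gracilis up to that node: 6 branches. From Martes_elegans up to the same node: 4 branches. Total: 6 + 4 = 10.

10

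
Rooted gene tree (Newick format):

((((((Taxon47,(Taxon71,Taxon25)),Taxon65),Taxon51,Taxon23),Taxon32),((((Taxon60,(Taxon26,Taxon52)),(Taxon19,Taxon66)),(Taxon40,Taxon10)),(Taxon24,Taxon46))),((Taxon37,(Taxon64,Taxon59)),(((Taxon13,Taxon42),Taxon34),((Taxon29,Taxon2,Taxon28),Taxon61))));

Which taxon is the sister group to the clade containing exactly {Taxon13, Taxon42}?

Taxon34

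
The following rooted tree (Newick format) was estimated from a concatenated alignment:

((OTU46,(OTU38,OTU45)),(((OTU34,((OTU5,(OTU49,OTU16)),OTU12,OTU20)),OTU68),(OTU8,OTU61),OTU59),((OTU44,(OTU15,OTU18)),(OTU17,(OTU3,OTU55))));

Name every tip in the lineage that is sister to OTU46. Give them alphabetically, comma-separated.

OTU46 attaches to the tree at the node subtending (OTU46,(OTU38,OTU45)).
The other lineage descending from that same node — the sister group — is (OTU38,OTU45); its 2 tips in alphabetical order are the answer.

OTU38, OTU45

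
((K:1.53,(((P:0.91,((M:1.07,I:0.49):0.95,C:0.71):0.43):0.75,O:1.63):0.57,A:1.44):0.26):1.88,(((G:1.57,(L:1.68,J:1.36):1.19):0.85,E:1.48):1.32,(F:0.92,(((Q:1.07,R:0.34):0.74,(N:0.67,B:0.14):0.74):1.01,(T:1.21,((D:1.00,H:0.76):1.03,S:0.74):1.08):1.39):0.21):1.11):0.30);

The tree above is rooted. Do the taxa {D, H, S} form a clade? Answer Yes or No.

The most recent common ancestor of these taxa subtends ((D,H),S).
That clade has exactly 3 tips — every listed taxon and nothing else — so the group is monophyletic.

Yes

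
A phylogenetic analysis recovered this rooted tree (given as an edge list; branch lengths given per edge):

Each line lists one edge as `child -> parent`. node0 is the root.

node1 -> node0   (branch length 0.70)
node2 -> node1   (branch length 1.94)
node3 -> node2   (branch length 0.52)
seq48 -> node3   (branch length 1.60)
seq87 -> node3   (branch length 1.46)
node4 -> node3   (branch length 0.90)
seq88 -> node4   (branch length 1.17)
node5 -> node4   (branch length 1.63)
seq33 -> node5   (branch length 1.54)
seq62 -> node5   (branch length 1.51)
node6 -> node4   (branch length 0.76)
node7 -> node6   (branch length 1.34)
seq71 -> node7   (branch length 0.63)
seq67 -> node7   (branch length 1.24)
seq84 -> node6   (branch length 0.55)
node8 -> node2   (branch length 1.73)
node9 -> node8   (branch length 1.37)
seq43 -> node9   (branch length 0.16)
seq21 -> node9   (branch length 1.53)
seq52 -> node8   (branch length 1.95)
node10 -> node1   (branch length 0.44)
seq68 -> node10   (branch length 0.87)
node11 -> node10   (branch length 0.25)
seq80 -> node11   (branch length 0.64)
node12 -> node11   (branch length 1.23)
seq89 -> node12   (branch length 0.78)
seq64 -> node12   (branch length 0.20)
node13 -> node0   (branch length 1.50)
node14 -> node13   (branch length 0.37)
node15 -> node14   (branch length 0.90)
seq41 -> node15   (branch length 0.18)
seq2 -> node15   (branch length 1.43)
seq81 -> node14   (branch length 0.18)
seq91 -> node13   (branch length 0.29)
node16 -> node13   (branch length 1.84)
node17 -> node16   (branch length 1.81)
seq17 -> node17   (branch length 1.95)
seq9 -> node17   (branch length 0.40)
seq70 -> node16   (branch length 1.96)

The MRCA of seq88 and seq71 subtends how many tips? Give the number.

The MRCA of seq88 and seq71 is the node subtending (seq88,(seq33,seq62),((seq71,seq67),seq84)).
That clade contains 6 terminal taxa: seq33, seq62, seq67, seq71, seq84, seq88.

6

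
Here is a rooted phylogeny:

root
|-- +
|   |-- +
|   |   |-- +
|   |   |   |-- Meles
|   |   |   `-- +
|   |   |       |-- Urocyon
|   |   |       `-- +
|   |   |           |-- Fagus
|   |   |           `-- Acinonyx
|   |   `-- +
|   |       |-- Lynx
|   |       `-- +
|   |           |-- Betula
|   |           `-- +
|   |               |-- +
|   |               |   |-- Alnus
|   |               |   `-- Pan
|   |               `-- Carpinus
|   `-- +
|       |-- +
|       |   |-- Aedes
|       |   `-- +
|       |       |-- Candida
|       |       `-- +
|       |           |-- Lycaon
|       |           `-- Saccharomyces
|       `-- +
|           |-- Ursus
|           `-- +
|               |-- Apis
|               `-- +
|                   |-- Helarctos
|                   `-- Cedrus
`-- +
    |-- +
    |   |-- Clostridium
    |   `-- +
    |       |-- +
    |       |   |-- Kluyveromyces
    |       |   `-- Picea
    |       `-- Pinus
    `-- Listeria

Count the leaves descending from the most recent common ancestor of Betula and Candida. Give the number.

The MRCA of Betula and Candida is the node subtending (((Meles,(Urocyon,(Fagus,Acinonyx))),(Lynx,(Betula,((Alnus,Pan),Carpinus)))),((Aedes,(Candida,(Lycaon,Saccharomyces))),(Ursus,(Apis,(Helarctos,Cedrus))))).
That clade contains 17 terminal taxa: Acinonyx, Aedes, Alnus, Apis, Betula, Candida, Carpinus, Cedrus, Fagus, Helarctos, Lycaon, Lynx, Meles, Pan, Saccharomyces, Urocyon, Ursus.

17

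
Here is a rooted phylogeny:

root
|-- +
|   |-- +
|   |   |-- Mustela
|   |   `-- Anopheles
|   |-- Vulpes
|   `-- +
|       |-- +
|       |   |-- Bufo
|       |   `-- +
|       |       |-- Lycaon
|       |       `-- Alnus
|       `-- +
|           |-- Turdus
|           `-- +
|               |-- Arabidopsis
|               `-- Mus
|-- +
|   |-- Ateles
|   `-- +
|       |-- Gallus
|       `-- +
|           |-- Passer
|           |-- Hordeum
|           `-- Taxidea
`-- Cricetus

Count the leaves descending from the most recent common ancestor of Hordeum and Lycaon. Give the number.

15

The MRCA of Hordeum and Lycaon is the root, so the clade is the entire tree.
That clade contains 15 terminal taxa: Alnus, Anopheles, Arabidopsis, Ateles, Bufo, Cricetus, Gallus, Hordeum, Lycaon, Mus, Mustela, Passer, Taxidea, Turdus, Vulpes.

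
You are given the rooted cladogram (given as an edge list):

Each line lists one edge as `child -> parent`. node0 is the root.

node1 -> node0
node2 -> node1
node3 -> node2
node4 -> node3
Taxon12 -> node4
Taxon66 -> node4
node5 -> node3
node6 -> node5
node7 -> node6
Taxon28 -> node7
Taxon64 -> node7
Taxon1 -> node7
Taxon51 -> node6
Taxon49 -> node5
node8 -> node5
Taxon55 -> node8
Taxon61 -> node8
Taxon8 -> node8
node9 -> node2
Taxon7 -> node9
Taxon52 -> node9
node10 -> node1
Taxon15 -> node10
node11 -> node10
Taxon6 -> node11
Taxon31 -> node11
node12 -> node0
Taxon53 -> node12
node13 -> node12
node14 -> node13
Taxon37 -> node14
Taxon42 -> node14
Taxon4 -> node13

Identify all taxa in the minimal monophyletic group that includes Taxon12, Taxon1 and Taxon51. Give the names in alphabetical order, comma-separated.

Taxon1, Taxon12, Taxon28, Taxon49, Taxon51, Taxon55, Taxon61, Taxon64, Taxon66, Taxon8

Tracing Taxon12: it sits inside (Taxon12,Taxon66).
Tracing Taxon1: it sits inside (Taxon28,Taxon64,Taxon1).
Tracing Taxon51: it sits inside ((Taxon28,Taxon64,Taxon1),Taxon51).
The smallest clade enclosing all 3 is ((Taxon12,Taxon66),(((Taxon28,Taxon64,Taxon1),Taxon51),Taxon49,(Taxon55,Taxon61,Taxon8))); the answer is its 10 terminal taxa in alphabetical order.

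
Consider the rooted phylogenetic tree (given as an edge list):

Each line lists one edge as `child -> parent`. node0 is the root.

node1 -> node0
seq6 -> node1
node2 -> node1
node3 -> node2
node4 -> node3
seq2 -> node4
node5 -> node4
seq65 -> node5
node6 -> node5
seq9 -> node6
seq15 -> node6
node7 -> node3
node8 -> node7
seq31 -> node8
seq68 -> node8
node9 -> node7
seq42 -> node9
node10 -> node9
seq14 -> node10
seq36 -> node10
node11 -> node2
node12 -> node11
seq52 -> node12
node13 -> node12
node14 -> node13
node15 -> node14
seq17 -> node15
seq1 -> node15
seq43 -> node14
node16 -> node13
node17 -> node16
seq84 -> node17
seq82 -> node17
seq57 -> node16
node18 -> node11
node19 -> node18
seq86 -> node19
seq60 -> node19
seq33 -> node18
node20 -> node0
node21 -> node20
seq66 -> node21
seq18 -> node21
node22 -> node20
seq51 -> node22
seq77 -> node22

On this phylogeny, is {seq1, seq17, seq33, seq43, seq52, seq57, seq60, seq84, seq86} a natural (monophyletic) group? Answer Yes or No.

The MRCA of the listed taxa subtends ((seq52,(((seq17,seq1),seq43),((seq84,seq82),seq57))),((seq86,seq60),seq33)).
That clade also contains seq82, which is not in the proposed group, so the group is not monophyletic.

No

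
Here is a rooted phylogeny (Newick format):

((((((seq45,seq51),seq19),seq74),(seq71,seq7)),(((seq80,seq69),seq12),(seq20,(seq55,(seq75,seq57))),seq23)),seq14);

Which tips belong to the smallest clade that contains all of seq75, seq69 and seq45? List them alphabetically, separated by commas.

Tracing seq75: it sits inside (seq75,seq57).
Tracing seq69: it sits inside (seq80,seq69).
Tracing seq45: it sits inside (seq45,seq51).
The smallest clade enclosing all 3 is (((((seq45,seq51),seq19),seq74),(seq71,seq7)),(((seq80,seq69),seq12),(seq20,(seq55,(seq75,seq57))),seq23)); the answer is its 14 terminal taxa in alphabetical order.

seq12, seq19, seq20, seq23, seq45, seq51, seq55, seq57, seq69, seq7, seq71, seq74, seq75, seq80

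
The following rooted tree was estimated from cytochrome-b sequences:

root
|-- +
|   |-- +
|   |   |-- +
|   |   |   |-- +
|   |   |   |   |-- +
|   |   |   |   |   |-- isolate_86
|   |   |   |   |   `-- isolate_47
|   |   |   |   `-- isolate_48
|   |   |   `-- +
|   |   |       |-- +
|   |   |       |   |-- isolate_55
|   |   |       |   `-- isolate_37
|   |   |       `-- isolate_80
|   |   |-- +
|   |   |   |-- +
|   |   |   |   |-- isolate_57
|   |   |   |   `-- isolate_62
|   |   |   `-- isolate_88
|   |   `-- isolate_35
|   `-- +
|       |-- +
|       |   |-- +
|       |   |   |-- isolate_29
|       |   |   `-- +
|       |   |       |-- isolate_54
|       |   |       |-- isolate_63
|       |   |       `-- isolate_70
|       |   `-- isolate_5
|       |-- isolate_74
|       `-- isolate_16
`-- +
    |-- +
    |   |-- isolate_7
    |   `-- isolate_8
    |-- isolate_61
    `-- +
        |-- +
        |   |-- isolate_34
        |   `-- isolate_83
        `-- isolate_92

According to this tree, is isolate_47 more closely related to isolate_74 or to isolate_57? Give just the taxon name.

The MRCA of isolate_47 and isolate_57 subtends ((((isolate_86,isolate_47),isolate_48),((isolate_55,isolate_37),isolate_80)),((isolate_57,isolate_62),isolate_88),isolate_35) (10 taxa).
The MRCA of isolate_47 and isolate_74 subtends (((((isolate_86,isolate_47),isolate_48),((isolate_55,isolate_37),isolate_80)),((isolate_57,isolate_62),isolate_88),isolate_35),(((isolate_29,(isolate_54,isolate_63,isolate_70)),isolate_5),isolate_74,isolate_16)) (17 taxa).
The first is nested inside the second, so isolate_47 shares a more recent common ancestor with isolate_57.

isolate_57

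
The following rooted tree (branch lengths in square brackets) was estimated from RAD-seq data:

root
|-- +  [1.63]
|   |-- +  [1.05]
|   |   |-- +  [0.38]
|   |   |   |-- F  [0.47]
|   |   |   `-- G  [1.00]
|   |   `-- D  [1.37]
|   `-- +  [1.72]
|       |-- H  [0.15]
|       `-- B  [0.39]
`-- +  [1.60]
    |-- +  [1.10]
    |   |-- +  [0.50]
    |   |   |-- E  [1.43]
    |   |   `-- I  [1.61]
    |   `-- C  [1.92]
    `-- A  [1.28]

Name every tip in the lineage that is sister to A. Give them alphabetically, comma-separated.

C, E, I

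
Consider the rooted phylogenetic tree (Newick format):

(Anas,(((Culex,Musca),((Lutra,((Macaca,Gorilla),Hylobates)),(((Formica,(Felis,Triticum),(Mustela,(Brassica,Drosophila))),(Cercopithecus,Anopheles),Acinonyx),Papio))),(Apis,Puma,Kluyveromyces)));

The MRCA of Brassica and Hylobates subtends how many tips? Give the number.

14

The MRCA of Brassica and Hylobates is the node subtending ((Lutra,((Macaca,Gorilla),Hylobates)),(((Formica,(Felis,Triticum),(Mustela,(Brassica,Drosophila))),(Cercopithecus,Anopheles),Acinonyx),Papio)).
That clade contains 14 terminal taxa: Acinonyx, Anopheles, Brassica, Cercopithecus, Drosophila, Felis, Formica, Gorilla, Hylobates, Lutra, Macaca, Mustela, Papio, Triticum.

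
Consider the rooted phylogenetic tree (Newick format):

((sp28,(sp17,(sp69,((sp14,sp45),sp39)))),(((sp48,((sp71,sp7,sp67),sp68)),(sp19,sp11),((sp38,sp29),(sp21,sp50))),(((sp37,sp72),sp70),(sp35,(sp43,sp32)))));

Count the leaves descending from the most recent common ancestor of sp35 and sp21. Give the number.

The MRCA of sp35 and sp21 is the node subtending (((sp48,((sp71,sp7,sp67),sp68)),(sp19,sp11),((sp38,sp29),(sp21,sp50))),(((sp37,sp72),sp70),(sp35,(sp43,sp32)))).
That clade contains 17 terminal taxa: sp11, sp19, sp21, sp29, sp32, sp35, sp37, sp38, sp43, sp48, sp50, sp67, sp68, sp7, sp70, sp71, sp72.

17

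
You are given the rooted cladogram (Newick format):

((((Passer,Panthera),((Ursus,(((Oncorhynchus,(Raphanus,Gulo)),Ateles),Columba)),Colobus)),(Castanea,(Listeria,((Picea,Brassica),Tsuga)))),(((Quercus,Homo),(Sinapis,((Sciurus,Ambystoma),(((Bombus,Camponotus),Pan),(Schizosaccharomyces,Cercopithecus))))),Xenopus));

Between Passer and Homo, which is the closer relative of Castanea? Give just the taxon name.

The MRCA of Castanea and Passer subtends (((Passer,Panthera),((Ursus,(((Oncorhynchus,(Raphanus,Gulo)),Ateles),Columba)),Colobus)),(Castanea,(Listeria,((Picea,Brassica),Tsuga)))) (14 taxa).
The MRCA of Castanea and Homo is the root, subtending the entire tree (25 taxa).
The first is nested inside the second, so Castanea shares a more recent common ancestor with Passer.

Passer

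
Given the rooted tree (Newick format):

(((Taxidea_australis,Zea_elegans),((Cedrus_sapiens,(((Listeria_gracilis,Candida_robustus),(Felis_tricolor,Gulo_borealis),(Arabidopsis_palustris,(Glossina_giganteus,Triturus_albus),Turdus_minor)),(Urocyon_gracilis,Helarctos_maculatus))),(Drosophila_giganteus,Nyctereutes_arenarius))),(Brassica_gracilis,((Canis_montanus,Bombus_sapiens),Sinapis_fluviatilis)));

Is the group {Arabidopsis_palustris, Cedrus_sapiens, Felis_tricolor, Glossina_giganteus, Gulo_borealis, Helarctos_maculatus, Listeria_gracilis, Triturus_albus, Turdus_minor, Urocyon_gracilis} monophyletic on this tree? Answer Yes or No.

No

The MRCA of the listed taxa subtends (Cedrus_sapiens,(((Listeria_gracilis,Candida_robustus),(Felis_tricolor,Gulo_borealis),(Arabidopsis_palustris,(Glossina_giganteus,Triturus_albus),Turdus_minor)),(Urocyon_gracilis,Helarctos_maculatus))).
That clade also contains Candida_robustus, which is not in the proposed group, so the group is not monophyletic.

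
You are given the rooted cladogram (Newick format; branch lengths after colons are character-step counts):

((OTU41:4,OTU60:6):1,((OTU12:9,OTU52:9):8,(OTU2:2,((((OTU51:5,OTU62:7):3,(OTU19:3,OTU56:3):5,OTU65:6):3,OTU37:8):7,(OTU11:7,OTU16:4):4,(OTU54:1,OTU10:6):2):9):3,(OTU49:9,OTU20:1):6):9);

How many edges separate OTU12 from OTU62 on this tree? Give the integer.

The MRCA of OTU12 and OTU62 is the node subtending ((OTU12,OTU52),(OTU2,((((OTU51,OTU62),(OTU19,OTU56),OTU65),OTU37),(OTU11,OTU16),(OTU54,OTU10))),(OTU49,OTU20)).
From OTU12 up to that node: 2 branches. From OTU62 up to the same node: 6 branches. Total: 2 + 6 = 8.

8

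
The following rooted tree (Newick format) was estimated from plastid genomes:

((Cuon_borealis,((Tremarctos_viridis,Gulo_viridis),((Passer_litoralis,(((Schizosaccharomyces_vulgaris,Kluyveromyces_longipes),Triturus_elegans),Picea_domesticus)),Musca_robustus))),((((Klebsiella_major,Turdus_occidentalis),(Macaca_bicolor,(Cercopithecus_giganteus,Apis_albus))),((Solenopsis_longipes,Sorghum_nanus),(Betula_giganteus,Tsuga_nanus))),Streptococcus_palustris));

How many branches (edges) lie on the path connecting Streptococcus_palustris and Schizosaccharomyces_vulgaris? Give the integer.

10

The MRCA of Streptococcus_palustris and Schizosaccharomyces_vulgaris is the root of the tree.
From Streptococcus_palustris up to that node: 2 branches. From Schizosaccharomyces_vulgaris up to the same node: 8 branches. Total: 2 + 8 = 10.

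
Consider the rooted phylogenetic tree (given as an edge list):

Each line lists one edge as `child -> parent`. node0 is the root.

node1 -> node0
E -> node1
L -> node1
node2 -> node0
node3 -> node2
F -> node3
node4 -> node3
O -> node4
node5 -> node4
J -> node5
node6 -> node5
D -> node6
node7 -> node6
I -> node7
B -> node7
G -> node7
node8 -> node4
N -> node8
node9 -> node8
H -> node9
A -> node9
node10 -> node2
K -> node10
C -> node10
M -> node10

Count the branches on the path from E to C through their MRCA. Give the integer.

5

The MRCA of E and C is the root of the tree.
From E up to that node: 2 branches. From C up to the same node: 3 branches. Total: 2 + 3 = 5.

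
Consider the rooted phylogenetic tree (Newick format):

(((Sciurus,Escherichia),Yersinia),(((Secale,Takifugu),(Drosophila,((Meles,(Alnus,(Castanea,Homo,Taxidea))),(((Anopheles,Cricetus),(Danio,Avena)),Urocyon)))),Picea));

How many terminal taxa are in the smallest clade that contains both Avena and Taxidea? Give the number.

10

The MRCA of Avena and Taxidea is the node subtending ((Meles,(Alnus,(Castanea,Homo,Taxidea))),(((Anopheles,Cricetus),(Danio,Avena)),Urocyon)).
That clade contains 10 terminal taxa: Alnus, Anopheles, Avena, Castanea, Cricetus, Danio, Homo, Meles, Taxidea, Urocyon.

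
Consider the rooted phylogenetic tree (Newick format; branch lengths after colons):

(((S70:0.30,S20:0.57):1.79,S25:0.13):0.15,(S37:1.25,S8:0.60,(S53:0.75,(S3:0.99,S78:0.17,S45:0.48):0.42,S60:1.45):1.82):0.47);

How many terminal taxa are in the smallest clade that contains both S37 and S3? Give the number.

The MRCA of S37 and S3 is the node subtending (S37,S8,(S53,(S3,S78,S45),S60)).
That clade contains 7 terminal taxa: S3, S37, S45, S53, S60, S78, S8.

7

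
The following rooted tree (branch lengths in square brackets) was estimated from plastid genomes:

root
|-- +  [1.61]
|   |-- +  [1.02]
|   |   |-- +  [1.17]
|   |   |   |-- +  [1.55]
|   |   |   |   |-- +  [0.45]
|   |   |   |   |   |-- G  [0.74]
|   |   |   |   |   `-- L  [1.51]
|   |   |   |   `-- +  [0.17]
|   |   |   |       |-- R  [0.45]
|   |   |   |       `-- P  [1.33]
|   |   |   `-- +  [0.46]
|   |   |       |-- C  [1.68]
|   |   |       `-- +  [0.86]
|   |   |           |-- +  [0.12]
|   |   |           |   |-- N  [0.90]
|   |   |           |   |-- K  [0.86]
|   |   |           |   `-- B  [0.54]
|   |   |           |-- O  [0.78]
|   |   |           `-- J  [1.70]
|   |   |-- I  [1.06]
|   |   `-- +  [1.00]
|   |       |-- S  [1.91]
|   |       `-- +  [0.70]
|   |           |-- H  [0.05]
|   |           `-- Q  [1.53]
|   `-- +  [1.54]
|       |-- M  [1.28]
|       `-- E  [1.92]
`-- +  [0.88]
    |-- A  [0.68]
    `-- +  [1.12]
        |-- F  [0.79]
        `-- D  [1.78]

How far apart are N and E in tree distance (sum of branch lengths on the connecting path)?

The path runs N → … → MRCA → … → E; the MRCA is the node subtending (((((G,L),(R,P)),(C,((N,K,B),O,J))),I,(S,(H,Q))),(M,E)).
Branch lengths along that path: 0.90 + 0.12 + 0.86 + 0.46 + 1.17 + 1.02 + 1.54 + 1.92 = 7.99.

7.99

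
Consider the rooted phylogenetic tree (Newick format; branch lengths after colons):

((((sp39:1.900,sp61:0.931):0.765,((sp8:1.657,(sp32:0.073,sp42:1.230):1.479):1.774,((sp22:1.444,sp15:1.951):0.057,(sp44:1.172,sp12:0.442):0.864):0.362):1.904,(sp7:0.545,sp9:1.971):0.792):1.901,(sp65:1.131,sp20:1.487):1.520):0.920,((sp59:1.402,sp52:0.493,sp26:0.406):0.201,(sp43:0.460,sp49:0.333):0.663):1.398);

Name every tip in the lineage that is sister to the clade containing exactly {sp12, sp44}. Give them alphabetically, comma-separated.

sp15, sp22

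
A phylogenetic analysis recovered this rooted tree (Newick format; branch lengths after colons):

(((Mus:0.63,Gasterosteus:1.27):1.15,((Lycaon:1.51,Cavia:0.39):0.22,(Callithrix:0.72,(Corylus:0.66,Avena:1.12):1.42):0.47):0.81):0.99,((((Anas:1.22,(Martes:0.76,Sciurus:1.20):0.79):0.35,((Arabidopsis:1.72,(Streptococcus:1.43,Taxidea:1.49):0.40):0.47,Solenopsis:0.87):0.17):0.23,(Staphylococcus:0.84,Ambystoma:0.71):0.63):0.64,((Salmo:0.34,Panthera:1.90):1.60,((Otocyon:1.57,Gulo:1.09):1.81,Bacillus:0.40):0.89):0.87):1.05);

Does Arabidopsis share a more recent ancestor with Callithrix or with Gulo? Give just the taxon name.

Gulo

The MRCA of Arabidopsis and Gulo subtends ((((Anas,(Martes,Sciurus)),((Arabidopsis,(Streptococcus,Taxidea)),Solenopsis)),(Staphylococcus,Ambystoma)),((Salmo,Panthera),((Otocyon,Gulo),Bacillus))) (14 taxa).
The MRCA of Arabidopsis and Callithrix is the root, subtending the entire tree (21 taxa).
The first is nested inside the second, so Arabidopsis shares a more recent common ancestor with Gulo.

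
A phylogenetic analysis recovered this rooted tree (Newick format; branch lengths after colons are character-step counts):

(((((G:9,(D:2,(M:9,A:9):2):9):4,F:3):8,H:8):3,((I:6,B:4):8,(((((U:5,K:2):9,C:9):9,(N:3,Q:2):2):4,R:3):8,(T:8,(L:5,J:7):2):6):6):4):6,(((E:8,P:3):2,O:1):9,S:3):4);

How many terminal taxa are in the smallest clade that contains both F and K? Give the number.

17

The MRCA of F and K is the node subtending ((((G,(D,(M,A))),F),H),((I,B),(((((U,K),C),(N,Q)),R),(T,(L,J))))).
That clade contains 17 terminal taxa: A, B, C, D, F, G, H, I, J, K, L, M, N, Q, R, T, U.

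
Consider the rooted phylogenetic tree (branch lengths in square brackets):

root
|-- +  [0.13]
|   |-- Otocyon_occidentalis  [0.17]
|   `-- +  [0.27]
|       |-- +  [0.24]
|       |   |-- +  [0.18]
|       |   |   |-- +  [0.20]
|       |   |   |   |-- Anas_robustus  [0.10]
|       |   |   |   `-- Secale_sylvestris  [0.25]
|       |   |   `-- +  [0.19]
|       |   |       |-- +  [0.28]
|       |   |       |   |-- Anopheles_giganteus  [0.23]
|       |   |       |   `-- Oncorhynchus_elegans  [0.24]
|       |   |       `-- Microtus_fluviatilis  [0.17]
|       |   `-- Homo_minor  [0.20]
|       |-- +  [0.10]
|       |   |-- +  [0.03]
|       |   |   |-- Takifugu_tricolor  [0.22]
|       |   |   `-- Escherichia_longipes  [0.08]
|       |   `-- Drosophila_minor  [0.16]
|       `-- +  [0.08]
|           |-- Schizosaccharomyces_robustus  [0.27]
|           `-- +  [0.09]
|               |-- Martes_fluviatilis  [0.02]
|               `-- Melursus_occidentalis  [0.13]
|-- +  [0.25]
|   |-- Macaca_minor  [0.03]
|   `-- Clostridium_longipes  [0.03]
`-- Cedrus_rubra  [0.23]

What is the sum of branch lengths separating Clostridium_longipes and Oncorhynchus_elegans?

1.81

The path runs Clostridium_longipes → … → MRCA → … → Oncorhynchus_elegans; the MRCA is the root of the tree.
Branch lengths along that path: 0.03 + 0.25 + 0.13 + 0.27 + 0.24 + 0.18 + 0.19 + 0.28 + 0.24 = 1.81.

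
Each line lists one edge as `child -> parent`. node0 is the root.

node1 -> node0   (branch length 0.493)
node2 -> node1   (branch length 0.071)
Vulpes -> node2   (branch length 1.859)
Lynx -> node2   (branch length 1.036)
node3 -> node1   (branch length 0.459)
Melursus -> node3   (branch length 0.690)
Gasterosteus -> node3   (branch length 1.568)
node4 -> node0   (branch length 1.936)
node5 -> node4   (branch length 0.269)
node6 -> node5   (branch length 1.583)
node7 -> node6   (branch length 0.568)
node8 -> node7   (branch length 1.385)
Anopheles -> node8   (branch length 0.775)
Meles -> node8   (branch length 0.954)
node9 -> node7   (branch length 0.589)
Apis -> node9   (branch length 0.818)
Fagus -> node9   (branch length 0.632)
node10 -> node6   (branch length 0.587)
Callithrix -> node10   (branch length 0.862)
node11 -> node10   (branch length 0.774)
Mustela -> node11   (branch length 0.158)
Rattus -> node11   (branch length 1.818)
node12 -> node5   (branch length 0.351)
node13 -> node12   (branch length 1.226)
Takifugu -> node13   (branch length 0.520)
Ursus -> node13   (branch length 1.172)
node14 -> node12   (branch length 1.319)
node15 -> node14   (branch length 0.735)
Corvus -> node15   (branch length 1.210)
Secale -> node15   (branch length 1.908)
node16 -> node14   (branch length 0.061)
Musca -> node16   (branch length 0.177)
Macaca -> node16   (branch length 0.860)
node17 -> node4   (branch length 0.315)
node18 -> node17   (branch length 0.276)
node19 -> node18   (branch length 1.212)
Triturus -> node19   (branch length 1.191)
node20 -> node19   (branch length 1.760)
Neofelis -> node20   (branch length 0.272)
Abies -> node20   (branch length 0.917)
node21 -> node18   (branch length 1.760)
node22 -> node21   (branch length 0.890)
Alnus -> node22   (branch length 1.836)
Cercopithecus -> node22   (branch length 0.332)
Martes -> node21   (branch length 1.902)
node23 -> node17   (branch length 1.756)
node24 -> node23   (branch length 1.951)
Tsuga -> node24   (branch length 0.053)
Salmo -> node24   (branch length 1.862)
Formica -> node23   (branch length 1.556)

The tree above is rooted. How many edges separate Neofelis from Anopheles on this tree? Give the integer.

The MRCA of Neofelis and Anopheles is the node subtending (((((Anopheles,Meles),(Apis,Fagus)),(Callithrix,(Mustela,Rattus))),((Takifugu,Ursus),((Corvus,Secale),(Musca,Macaca)))),(((Triturus,(Neofelis,Abies)),((Alnus,Cercopithecus),Martes)),((Tsuga,Salmo),Formica))).
From Neofelis up to that node: 5 branches. From Anopheles up to the same node: 5 branches. Total: 5 + 5 = 10.

10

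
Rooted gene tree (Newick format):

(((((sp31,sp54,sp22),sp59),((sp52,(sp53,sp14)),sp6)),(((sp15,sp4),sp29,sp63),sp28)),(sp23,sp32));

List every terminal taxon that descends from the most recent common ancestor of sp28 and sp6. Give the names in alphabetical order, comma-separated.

Tracing sp28: it sits inside (((sp15,sp4),sp29,sp63),sp28).
Tracing sp6: it sits inside ((sp52,(sp53,sp14)),sp6).
The smallest clade enclosing both is ((((sp31,sp54,sp22),sp59),((sp52,(sp53,sp14)),sp6)),(((sp15,sp4),sp29,sp63),sp28)); the answer is its 13 terminal taxa in alphabetical order.

sp14, sp15, sp22, sp28, sp29, sp31, sp4, sp52, sp53, sp54, sp59, sp6, sp63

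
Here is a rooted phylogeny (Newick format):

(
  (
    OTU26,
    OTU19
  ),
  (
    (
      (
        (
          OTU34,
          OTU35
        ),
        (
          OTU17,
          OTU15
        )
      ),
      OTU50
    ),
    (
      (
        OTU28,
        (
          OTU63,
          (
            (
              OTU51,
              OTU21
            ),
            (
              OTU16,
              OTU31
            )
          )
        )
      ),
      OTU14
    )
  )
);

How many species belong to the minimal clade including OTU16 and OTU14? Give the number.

7

The MRCA of OTU16 and OTU14 is the node subtending ((OTU28,(OTU63,((OTU51,OTU21),(OTU16,OTU31)))),OTU14).
That clade contains 7 terminal taxa: OTU14, OTU16, OTU21, OTU28, OTU31, OTU51, OTU63.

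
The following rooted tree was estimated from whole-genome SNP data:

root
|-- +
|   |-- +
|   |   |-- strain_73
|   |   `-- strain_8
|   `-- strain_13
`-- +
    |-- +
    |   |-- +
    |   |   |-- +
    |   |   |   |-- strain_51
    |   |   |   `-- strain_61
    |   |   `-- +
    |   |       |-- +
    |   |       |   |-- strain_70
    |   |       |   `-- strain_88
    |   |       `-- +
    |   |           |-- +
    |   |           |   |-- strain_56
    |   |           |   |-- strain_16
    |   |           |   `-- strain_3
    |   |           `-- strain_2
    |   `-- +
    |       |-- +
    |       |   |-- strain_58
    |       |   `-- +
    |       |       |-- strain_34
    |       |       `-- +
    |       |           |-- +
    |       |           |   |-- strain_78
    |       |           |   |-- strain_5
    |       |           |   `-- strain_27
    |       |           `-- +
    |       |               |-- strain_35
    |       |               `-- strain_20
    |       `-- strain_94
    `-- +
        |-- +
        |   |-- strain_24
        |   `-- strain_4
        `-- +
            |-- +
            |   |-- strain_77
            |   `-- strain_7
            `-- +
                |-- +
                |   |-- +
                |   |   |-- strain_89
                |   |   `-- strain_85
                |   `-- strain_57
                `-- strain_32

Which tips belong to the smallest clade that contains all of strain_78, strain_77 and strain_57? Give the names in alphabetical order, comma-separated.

Tracing strain_78: it sits inside (strain_78,strain_5,strain_27).
Tracing strain_77: it sits inside (strain_77,strain_7).
Tracing strain_57: it sits inside ((strain_89,strain_85),strain_57).
The smallest clade enclosing all 3 is ((((strain_51,strain_61),((strain_70,strain_88),((strain_56,strain_16,strain_3),strain_2))),((strain_58,(strain_34,((strain_78,strain_5,strain_27),(strain_35,strain_20)))),strain_94)),((strain_24,strain_4),((strain_77,strain_7),(((strain_89,strain_85),strain_57),strain_32)))); the answer is its 24 terminal taxa in alphabetical order.

strain_16, strain_2, strain_20, strain_24, strain_27, strain_3, strain_32, strain_34, strain_35, strain_4, strain_5, strain_51, strain_56, strain_57, strain_58, strain_61, strain_7, strain_70, strain_77, strain_78, strain_85, strain_88, strain_89, strain_94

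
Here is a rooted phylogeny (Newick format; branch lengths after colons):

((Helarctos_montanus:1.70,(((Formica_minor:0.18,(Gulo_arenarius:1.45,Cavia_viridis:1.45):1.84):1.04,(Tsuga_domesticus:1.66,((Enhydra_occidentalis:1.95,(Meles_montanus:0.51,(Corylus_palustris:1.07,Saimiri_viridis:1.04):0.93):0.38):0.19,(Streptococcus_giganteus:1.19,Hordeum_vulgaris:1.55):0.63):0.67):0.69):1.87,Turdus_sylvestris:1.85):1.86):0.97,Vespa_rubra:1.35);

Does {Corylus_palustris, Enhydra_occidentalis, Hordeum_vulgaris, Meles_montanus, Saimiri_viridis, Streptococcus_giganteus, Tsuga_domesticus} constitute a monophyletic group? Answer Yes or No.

Yes

The most recent common ancestor of these taxa subtends (Tsuga_domesticus,((Enhydra_occidentalis,(Meles_montanus,(Corylus_palustris,Saimiri_viridis))),(Streptococcus_giganteus,Hordeum_vulgaris))).
That clade has exactly 7 tips — every listed taxon and nothing else — so the group is monophyletic.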